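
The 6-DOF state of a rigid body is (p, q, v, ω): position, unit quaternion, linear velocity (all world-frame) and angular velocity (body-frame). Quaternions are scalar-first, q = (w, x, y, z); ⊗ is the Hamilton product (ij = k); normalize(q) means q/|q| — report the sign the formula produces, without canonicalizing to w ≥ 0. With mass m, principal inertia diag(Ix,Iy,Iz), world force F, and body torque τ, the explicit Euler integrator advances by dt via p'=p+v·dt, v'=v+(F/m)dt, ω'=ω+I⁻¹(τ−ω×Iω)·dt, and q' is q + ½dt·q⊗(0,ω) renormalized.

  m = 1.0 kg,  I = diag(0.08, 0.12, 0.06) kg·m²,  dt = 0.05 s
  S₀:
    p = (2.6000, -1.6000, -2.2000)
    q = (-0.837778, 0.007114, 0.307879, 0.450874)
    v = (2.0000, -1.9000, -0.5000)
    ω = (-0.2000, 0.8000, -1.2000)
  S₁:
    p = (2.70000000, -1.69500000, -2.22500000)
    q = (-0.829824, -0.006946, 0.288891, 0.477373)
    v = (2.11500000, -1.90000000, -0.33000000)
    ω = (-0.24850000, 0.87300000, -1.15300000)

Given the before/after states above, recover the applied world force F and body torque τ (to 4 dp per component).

ω₁ − ω₀ = (-0.04850000, 0.07300000, 0.04700000)
gyro term ω₀×Iω₀ = (0.0576, 0.0048, -0.0064)
I·α + gyro = (-0.0200, 0.1800, 0.0500)
velocity change Δv = (0.11500000, 0.00000000, 0.17000000)
applied force F = (2.3000, 0.0000, 3.4000)

F = (2.3000, 0.0000, 3.4000)
τ = (-0.0200, 0.1800, 0.0500)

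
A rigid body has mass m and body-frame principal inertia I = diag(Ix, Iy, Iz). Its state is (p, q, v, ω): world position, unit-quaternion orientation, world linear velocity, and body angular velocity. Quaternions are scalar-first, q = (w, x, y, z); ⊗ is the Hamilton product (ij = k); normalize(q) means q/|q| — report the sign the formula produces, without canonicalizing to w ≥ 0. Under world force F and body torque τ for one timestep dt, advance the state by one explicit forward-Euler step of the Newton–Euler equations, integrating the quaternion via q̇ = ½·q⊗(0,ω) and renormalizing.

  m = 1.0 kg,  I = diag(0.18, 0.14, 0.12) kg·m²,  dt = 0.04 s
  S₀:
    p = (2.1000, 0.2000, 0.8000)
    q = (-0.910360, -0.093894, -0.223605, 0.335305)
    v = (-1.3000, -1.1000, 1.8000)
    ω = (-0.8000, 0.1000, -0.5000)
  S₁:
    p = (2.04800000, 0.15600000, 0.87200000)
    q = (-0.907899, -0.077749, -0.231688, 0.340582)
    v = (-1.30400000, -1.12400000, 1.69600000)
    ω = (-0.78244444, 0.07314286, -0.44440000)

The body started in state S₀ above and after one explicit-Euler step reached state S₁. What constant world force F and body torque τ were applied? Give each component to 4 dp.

F = (-0.1000, -0.6000, -2.6000)
τ = (0.0800, -0.0700, 0.1700)

rate change Δω = (0.01755556, -0.02685714, 0.05560000)
ω₀×(Iω₀) = (0.0010, 0.0240, 0.0032)
τ = I·(Δω/dt) + ω₀×(Iω₀) = (0.0800, -0.0700, 0.1700)
velocity change Δv = (-0.00400000, -0.02400000, -0.10400000)
F = m·Δv/dt = (-0.1000, -0.6000, -2.6000)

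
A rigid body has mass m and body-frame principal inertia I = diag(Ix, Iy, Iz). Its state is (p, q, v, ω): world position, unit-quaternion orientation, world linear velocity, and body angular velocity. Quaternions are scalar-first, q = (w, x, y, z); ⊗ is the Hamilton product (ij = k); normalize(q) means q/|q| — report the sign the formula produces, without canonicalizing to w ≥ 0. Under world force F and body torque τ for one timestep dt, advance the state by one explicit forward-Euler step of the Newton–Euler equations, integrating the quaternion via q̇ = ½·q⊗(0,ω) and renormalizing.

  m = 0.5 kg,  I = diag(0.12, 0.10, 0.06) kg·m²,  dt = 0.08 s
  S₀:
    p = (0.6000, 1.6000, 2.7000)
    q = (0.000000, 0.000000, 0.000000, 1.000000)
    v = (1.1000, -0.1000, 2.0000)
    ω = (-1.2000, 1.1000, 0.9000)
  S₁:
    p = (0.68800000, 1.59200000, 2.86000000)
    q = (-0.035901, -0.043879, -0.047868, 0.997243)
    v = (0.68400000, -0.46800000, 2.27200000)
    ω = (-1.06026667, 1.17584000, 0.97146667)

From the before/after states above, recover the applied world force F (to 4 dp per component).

velocity change Δv = (-0.41600000, -0.36800000, 0.27200000)
m·(v₁−v₀)/dt = (-2.6000, -2.3000, 1.7000)

F = (-2.6000, -2.3000, 1.7000)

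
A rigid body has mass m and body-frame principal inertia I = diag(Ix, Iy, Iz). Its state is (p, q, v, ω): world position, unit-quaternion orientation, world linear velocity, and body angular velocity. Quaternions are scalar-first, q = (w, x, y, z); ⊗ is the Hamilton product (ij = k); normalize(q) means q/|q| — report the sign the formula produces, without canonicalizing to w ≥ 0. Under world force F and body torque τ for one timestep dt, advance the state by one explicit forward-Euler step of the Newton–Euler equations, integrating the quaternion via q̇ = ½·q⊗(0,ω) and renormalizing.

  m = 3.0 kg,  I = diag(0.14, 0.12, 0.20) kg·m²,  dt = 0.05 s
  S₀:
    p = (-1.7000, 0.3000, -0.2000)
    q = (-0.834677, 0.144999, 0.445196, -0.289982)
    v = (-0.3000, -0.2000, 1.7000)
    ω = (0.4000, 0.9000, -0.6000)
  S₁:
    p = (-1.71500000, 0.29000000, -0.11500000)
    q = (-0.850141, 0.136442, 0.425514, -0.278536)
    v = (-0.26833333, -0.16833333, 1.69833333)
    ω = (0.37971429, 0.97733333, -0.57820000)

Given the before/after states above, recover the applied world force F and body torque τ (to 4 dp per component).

F = (1.9000, 1.9000, -0.1000)
τ = (-0.1000, 0.2000, 0.0800)

velocity change Δv = (0.03166667, 0.03166667, -0.00166667)
m·(v₁−v₀)/dt = (1.9000, 1.9000, -0.1000)
Δω = ω₁−ω₀ = (-0.02028571, 0.07733333, 0.02180000)
gyro term ω₀×Iω₀ = (-0.0432, 0.0144, -0.0072)
τ = I·(Δω/dt) + ω₀×(Iω₀) = (-0.1000, 0.2000, 0.0800)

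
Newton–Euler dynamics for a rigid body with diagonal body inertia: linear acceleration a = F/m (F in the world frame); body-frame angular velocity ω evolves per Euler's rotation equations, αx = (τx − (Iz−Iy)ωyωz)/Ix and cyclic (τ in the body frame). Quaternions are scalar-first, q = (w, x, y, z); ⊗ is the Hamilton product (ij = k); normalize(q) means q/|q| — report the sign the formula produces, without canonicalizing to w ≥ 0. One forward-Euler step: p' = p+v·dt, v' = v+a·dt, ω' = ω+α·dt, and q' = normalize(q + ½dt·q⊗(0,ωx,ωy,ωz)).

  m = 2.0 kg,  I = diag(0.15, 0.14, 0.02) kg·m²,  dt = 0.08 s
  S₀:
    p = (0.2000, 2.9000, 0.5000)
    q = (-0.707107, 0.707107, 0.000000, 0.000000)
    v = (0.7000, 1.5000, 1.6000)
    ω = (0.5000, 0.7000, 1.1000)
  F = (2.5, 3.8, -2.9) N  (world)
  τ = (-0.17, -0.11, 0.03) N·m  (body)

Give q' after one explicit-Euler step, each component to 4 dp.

q' = (-0.7201, 0.6919, -0.0508, -0.0113)

2q̇ = q⊗(0,ω) = (-0.3535535, -0.3535535, -1.2727926, -0.2828428)
q + ½dt·q⊗(0,ω), renormalized = (-0.7201, 0.6919, -0.0508, -0.0113)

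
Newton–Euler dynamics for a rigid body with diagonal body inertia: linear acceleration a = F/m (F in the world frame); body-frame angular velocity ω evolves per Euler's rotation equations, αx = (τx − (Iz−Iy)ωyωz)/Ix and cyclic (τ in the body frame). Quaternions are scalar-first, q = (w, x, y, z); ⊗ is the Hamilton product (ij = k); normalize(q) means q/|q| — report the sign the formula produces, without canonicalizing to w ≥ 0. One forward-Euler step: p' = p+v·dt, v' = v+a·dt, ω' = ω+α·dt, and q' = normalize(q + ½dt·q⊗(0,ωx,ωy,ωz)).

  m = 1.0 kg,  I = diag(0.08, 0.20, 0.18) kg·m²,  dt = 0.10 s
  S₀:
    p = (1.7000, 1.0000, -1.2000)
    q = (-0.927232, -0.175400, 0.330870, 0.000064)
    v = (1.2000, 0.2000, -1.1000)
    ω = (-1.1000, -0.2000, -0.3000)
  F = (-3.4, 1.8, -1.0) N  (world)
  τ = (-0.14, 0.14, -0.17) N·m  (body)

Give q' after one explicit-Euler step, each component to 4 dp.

q⊗(0,ω) = (-0.1267468, 0.9207070, 0.1327560, 0.6772066)
q' = normalize(q + ½dt·q⊗(0,ω)) = (-0.9320, -0.1291, 0.3369, 0.0339)

q' = (-0.9320, -0.1291, 0.3369, 0.0339)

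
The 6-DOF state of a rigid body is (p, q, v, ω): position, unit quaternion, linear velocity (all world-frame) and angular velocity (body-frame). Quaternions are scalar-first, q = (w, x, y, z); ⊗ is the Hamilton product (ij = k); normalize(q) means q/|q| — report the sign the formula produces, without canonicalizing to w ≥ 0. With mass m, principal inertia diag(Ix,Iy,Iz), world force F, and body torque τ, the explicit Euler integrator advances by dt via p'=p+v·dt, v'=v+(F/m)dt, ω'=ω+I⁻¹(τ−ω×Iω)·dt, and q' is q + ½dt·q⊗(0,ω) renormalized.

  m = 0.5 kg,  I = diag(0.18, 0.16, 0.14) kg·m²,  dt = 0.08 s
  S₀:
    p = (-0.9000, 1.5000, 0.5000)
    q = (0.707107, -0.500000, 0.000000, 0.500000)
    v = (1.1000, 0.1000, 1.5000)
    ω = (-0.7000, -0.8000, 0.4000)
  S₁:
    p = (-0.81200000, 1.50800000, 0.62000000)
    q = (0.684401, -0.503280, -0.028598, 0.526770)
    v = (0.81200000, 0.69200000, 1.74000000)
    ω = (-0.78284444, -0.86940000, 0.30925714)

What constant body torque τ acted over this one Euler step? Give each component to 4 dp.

τ = (-0.1800, -0.1500, -0.1700)

rate change Δω = (-0.08284444, -0.06940000, -0.09074286)
applied torque τ = (-0.1800, -0.1500, -0.1700)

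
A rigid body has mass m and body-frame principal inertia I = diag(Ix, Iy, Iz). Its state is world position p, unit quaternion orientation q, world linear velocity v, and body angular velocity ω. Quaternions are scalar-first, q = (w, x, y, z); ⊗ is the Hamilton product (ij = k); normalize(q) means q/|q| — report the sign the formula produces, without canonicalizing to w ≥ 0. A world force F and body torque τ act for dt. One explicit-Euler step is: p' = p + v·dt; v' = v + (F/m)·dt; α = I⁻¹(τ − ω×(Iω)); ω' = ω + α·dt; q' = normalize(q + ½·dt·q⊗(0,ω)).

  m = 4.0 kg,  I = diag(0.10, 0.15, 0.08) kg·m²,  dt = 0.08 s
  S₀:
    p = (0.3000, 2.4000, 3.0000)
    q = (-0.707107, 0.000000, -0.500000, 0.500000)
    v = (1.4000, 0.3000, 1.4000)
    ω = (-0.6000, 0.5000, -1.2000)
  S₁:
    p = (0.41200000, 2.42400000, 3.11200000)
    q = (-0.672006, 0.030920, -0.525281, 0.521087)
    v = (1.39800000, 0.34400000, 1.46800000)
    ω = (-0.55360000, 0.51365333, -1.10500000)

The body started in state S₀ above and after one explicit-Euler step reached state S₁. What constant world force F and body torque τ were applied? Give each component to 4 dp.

Δv = v₁−v₀ = (-0.00200000, 0.04400000, 0.06800000)
F = m·Δv/dt = (-0.1000, 2.2000, 3.4000)
ω₁ − ω₀ = (0.04640000, 0.01365333, 0.09500000)
ω₀×(Iω₀) = (0.0420, 0.0144, -0.0150)
τ = I·(Δω/dt) + ω₀×(Iω₀) = (0.1000, 0.0400, 0.0800)

F = (-0.1000, 2.2000, 3.4000)
τ = (0.1000, 0.0400, 0.0800)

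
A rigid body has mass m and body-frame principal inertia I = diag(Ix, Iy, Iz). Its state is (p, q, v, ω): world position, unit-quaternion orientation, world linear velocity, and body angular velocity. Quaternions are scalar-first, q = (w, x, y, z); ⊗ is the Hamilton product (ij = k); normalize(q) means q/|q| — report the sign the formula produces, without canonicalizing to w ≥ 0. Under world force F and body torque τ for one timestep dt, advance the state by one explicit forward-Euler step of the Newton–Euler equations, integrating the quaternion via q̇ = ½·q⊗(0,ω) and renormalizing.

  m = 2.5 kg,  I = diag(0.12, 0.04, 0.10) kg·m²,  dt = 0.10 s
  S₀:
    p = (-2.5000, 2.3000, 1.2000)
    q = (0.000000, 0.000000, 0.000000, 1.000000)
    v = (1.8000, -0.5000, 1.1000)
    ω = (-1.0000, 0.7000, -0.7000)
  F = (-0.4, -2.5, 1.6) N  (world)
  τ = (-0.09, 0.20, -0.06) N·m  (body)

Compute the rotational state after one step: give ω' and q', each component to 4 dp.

ω' = (-1.0505, 1.1650, -0.8160)
q' = (0.0349, -0.0349, -0.0499, 0.9975)

precession coupling ω×(Iω) = (-0.0294, 0.0140, 0.0560)
angular accel α = (-0.5050, 4.6500, -1.1600)
ω' = ω + α·dt = (-1.0505, 1.1650, -0.8160)
Hamilton product q⊗(0,ω) = (0.7000000, -0.7000000, -1.0000000, 0.0000000)
q + ½dt·q⊗(0,ω), renormalized = (0.0349, -0.0349, -0.0499, 0.9975)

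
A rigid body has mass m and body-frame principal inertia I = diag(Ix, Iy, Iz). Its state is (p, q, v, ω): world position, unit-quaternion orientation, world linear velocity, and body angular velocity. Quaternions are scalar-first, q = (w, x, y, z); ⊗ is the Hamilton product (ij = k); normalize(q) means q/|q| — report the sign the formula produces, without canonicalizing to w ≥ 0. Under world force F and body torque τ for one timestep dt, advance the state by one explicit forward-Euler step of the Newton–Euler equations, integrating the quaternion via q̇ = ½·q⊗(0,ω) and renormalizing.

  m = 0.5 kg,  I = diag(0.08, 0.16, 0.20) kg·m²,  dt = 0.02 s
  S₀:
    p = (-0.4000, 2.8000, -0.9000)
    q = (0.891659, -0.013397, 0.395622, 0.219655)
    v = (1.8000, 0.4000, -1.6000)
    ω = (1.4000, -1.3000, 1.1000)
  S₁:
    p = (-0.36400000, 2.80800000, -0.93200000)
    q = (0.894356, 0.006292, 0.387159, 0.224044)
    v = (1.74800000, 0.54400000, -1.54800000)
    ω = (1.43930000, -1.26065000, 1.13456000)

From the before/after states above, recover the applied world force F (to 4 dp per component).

velocity change Δv = (-0.05200000, 0.14400000, 0.05200000)
m·(v₁−v₀)/dt = (-1.3000, 3.6000, 1.3000)

F = (-1.3000, 3.6000, 1.3000)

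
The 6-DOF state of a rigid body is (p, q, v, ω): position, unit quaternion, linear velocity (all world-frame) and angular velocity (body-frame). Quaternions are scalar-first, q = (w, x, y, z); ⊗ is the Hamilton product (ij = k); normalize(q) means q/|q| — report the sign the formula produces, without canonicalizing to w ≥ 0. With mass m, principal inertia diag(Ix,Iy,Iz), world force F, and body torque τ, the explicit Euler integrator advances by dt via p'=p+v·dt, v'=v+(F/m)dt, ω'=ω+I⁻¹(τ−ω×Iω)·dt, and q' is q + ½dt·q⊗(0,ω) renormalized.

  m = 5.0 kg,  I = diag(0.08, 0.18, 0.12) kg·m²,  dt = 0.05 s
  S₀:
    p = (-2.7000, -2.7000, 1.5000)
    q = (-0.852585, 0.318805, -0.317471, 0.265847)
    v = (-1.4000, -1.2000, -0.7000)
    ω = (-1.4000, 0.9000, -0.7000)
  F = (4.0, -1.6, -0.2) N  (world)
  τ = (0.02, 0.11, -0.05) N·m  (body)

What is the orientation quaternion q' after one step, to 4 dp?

q' = (-0.8288, 0.3479, -0.3400, 0.2765)

Hamilton product q⊗(0,ω) = (0.9181438, 1.1765864, -0.9163488, 0.4392746)
q + ½dt·q⊗(0,ω), renormalized = (-0.8288, 0.3479, -0.3400, 0.2765)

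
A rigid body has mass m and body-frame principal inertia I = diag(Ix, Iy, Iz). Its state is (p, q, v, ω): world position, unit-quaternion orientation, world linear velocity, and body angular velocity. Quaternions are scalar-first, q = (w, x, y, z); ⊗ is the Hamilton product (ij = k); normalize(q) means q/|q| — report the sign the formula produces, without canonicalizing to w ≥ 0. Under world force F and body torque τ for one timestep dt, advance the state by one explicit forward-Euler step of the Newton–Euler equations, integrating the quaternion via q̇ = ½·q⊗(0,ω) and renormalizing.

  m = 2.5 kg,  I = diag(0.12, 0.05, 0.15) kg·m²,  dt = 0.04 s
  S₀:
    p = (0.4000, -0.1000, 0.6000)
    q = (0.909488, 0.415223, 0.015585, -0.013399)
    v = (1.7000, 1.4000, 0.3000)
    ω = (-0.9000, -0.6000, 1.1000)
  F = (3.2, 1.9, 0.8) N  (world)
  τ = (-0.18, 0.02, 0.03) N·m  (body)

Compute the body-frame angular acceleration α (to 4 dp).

α = (-0.9500, -0.1940, 0.4520)

precession coupling ω×(Iω) = (-0.0660, 0.0297, -0.0378)
(τ − ω×Iω)/I = (-0.9500, -0.1940, 0.4520)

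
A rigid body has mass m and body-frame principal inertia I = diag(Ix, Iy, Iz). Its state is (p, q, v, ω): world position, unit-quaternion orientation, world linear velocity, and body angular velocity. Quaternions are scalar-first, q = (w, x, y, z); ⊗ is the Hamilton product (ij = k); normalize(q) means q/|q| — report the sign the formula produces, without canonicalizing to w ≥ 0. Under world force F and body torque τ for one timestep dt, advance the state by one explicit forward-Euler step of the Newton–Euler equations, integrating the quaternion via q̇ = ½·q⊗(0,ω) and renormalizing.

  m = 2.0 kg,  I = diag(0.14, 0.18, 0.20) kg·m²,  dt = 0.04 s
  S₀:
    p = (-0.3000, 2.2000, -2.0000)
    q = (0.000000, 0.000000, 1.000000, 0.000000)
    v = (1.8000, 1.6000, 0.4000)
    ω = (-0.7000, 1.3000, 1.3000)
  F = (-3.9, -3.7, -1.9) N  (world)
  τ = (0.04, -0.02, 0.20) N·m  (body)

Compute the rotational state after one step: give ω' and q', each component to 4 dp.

(τ − ω×Iω)/I = (0.0443, -0.4144, 1.1820)
ω + α·dt = (-0.6982, 1.2834, 1.3473)
Hamilton product q⊗(0,ω) = (-1.3000000, 1.3000000, 0.0000000, 0.7000000)
q' = normalize(q + ½dt·q⊗(0,ω)) = (-0.0260, 0.0260, 0.9992, 0.0140)

ω' = (-0.6982, 1.2834, 1.3473)
q' = (-0.0260, 0.0260, 0.9992, 0.0140)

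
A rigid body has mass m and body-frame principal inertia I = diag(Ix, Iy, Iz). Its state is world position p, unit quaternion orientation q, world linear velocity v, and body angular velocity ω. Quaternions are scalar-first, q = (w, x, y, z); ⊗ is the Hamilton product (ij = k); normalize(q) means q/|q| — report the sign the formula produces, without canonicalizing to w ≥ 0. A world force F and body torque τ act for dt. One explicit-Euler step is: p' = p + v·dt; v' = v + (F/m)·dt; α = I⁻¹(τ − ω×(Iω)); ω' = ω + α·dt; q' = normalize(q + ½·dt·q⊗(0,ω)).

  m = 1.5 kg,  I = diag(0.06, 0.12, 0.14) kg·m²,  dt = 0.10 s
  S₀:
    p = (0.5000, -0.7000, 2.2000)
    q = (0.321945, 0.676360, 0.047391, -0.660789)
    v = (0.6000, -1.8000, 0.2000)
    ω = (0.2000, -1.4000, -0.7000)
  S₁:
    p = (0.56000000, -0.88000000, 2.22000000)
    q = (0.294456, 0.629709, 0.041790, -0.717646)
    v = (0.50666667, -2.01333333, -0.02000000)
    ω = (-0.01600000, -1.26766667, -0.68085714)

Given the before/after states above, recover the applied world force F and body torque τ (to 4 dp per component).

F = (-1.4000, -3.2000, -3.3000)
τ = (-0.1100, 0.1700, 0.0100)

ω₁ − ω₀ = (-0.21600000, 0.13233333, 0.01914286)
τ = I·(Δω/dt) + ω₀×(Iω₀) = (-0.1100, 0.1700, 0.0100)
velocity change Δv = (-0.09333333, -0.21333333, -0.22000000)
applied force F = (-1.4000, -3.2000, -3.3000)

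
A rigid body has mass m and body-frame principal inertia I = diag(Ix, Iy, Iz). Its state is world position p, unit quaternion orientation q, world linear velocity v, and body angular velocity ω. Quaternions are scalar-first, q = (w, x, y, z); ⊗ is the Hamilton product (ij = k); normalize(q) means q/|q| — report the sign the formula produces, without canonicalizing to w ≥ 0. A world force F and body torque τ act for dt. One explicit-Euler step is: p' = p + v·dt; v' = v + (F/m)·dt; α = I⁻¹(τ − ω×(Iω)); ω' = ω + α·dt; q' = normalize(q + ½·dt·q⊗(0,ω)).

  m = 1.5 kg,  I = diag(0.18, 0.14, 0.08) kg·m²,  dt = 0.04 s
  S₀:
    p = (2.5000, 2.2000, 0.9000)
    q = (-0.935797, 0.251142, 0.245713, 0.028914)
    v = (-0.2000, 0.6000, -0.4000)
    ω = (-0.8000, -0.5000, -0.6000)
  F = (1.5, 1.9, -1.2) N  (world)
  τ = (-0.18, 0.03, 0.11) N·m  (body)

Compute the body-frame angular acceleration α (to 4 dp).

α = (-0.9000, -0.1286, 1.5750)

precession coupling ω×(Iω) = (-0.0180, 0.0480, -0.0160)
angular accel α = (-0.9000, -0.1286, 1.5750)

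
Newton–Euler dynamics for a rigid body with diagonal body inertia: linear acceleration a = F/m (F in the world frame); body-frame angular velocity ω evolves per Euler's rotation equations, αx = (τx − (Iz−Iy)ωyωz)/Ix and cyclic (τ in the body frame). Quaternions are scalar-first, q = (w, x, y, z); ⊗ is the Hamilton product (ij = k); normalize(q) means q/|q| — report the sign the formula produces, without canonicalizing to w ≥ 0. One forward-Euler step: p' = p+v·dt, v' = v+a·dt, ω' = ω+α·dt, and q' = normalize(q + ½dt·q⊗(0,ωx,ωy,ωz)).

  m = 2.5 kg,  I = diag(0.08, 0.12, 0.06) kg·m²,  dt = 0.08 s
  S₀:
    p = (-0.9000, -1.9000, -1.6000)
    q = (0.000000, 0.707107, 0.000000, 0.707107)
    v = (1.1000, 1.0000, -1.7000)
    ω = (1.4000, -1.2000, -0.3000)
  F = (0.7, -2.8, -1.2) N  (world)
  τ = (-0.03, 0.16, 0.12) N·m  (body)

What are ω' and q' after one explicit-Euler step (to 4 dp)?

ω' = (1.3916, -1.0877, -0.0504)
q' = (-0.0310, 0.7390, 0.0479, 0.6713)

angular accel α = (-0.1050, 1.4033, 3.1200)
new body rate ω' = (1.3916, -1.0877, -0.0504)
Hamilton product q⊗(0,ω) = (-0.7778177, 0.8485284, 1.2020819, -0.8485284)
updated quaternion q' = (-0.0310, 0.7390, 0.0479, 0.6713)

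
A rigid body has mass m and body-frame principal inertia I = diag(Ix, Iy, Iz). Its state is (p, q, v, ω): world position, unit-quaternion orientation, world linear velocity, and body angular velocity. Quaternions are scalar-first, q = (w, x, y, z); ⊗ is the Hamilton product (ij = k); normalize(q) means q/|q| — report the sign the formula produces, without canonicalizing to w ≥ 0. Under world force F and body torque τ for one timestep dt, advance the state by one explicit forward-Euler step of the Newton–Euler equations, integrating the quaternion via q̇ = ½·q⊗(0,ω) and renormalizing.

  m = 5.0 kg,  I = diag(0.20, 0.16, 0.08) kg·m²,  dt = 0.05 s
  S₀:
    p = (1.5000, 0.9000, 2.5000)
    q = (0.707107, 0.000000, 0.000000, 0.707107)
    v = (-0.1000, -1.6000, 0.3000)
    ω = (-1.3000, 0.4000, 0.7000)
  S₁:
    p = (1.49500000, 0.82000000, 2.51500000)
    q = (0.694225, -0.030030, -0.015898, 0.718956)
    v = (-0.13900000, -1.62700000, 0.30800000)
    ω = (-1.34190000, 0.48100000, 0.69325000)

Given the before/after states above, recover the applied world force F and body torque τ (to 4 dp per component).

ω₁ − ω₀ = (-0.04190000, 0.08100000, -0.00675000)
precession coupling = (-0.0224, -0.1092, 0.0208)
τ = I·(Δω/dt) + ω₀×(Iω₀) = (-0.1900, 0.1500, 0.0100)
v₁ − v₀ = (-0.03900000, -0.02700000, 0.00800000)
F = m·Δv/dt = (-3.9000, -2.7000, 0.8000)

F = (-3.9000, -2.7000, 0.8000)
τ = (-0.1900, 0.1500, 0.0100)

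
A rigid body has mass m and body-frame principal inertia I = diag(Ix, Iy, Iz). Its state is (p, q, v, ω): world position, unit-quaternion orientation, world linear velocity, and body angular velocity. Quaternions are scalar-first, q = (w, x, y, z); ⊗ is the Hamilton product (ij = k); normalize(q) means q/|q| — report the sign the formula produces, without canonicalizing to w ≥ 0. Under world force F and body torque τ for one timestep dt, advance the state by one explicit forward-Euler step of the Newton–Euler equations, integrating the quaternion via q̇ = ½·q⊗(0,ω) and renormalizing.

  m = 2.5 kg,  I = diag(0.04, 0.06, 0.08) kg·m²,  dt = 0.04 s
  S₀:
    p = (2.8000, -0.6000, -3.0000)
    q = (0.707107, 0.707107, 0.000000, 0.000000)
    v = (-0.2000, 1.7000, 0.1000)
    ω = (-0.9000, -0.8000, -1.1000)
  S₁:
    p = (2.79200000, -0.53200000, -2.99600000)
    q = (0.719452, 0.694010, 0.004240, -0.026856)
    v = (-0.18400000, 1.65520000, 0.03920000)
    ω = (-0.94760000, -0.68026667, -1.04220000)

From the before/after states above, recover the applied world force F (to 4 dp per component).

F = (1.0000, -2.8000, -3.8000)

velocity change Δv = (0.01600000, -0.04480000, -0.06080000)
m·(v₁−v₀)/dt = (1.0000, -2.8000, -3.8000)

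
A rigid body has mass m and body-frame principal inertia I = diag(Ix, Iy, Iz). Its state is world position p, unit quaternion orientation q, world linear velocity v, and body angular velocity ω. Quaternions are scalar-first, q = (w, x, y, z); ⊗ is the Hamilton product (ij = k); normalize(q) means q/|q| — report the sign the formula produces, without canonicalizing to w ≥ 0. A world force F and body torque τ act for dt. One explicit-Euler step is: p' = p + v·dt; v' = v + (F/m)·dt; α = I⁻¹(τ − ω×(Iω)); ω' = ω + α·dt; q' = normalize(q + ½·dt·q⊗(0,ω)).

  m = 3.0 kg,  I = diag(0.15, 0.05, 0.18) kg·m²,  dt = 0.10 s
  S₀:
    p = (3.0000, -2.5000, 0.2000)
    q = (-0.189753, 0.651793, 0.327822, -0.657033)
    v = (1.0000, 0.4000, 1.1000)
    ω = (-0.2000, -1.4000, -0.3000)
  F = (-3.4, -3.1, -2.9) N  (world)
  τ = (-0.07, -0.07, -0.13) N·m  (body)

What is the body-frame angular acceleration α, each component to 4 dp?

ω×(Iω) gyroscopic = (0.0546, -0.0018, -0.0280)
(τ − ω×Iω)/I = (-0.8307, -1.3640, -0.5667)

α = (-0.8307, -1.3640, -0.5667)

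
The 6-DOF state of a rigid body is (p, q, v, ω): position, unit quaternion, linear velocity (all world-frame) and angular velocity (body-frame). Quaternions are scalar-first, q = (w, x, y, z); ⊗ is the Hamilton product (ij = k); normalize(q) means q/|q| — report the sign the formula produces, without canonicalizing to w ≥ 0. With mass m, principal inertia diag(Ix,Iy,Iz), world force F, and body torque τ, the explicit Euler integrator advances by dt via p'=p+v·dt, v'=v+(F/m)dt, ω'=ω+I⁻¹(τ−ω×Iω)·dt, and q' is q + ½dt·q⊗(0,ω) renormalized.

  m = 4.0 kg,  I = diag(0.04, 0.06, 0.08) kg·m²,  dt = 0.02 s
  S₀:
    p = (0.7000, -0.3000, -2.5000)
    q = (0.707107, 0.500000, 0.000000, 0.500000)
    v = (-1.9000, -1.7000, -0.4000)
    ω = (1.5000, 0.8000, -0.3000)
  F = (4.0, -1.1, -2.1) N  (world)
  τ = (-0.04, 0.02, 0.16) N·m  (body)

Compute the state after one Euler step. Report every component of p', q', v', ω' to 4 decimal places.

p' = (0.6620, -0.3340, -2.5080)
q' = (0.7010, 0.5065, 0.0147, 0.5018)
v' = (-1.8800, -1.7055, -0.4105)
ω' = (1.4824, 0.8007, -0.2660)

a = (1.0000, -0.2750, -0.5250)
p' = p + v·dt = (0.6620, -0.3340, -2.5080)
v' = v + a·dt = (-1.8800, -1.7055, -0.4105)
α = I⁻¹(τ − ω×Iω) = (-0.8800, 0.0333, 1.7000)
ω' = ω + α·dt = (1.4824, 0.8007, -0.2660)
Hamilton product q⊗(0,ω) = (-0.6000000, 0.6606605, 1.4656856, 0.1878679)
q + ½dt·q⊗(0,ω), renormalized = (0.7010, 0.5065, 0.0147, 0.5018)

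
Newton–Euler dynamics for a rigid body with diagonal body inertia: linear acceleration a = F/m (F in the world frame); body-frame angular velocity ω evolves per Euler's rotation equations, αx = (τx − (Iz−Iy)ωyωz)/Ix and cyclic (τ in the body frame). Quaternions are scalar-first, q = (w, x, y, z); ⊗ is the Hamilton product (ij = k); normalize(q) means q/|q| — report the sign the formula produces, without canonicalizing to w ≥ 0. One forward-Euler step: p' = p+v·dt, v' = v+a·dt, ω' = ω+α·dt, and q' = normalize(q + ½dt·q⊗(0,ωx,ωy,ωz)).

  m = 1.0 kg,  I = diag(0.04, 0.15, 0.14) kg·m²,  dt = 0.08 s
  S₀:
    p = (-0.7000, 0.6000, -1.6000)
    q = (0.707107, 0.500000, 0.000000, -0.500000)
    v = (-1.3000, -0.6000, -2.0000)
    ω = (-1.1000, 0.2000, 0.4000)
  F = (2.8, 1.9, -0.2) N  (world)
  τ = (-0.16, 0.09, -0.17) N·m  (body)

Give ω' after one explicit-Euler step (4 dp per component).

ω' = (-1.4184, 0.2245, 0.3167)

precession coupling ω×(Iω) = (-0.0008, 0.0440, -0.0242)
(τ − ω×Iω)/I = (-3.9800, 0.3067, -1.0414)
ω' = ω + α·dt = (-1.4184, 0.2245, 0.3167)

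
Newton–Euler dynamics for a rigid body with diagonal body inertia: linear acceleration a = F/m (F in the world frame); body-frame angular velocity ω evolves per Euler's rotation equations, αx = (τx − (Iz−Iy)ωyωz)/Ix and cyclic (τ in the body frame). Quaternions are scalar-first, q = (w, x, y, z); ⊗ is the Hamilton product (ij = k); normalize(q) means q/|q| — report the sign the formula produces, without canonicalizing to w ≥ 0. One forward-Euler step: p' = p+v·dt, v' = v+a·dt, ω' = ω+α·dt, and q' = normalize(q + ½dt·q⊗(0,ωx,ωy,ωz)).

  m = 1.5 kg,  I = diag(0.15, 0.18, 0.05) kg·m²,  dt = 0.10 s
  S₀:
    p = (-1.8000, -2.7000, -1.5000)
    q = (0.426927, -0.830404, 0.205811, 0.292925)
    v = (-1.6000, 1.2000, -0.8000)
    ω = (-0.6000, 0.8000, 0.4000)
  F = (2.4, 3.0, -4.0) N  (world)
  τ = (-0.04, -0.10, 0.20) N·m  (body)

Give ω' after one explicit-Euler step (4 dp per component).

ω' = (-0.5989, 0.7578, 0.8288)

angular accel α = (0.0107, -0.4222, 4.2880)
new body rate ω' = (-0.5989, 0.7578, 0.8288)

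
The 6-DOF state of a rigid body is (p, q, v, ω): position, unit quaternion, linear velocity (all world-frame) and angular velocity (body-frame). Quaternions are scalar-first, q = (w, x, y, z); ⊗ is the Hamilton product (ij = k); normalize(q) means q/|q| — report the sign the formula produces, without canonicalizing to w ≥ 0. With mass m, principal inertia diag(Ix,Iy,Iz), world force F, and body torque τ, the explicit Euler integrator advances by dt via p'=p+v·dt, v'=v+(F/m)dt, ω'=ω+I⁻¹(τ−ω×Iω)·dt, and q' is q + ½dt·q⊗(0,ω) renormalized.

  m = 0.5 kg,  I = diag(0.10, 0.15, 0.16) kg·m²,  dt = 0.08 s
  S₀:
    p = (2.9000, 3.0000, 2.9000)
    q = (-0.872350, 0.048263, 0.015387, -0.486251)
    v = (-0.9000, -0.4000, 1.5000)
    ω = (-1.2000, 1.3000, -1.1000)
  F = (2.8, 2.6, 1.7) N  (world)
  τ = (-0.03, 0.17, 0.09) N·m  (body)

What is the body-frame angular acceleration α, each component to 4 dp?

ω×(Iω) gyroscopic = (-0.0143, -0.0792, -0.0780)
(τ − ω×Iω)/I = (-0.1570, 1.6613, 1.0500)

α = (-0.1570, 1.6613, 1.0500)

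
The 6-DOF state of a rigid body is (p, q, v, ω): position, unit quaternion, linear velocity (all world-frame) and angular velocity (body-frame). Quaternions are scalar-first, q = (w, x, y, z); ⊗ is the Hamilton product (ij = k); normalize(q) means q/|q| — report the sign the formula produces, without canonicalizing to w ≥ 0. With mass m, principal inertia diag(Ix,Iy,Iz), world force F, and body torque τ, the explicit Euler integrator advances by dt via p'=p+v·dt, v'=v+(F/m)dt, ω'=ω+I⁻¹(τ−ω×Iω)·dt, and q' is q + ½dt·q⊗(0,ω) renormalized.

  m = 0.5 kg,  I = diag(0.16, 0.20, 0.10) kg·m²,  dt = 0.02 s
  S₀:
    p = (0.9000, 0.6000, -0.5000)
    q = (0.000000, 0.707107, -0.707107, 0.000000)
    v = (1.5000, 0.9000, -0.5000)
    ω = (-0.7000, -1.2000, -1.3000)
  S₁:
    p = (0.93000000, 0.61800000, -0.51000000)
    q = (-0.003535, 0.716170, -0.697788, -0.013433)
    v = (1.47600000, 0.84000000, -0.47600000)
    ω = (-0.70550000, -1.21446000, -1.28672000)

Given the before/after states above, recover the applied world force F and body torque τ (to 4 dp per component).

F = (-0.6000, -1.5000, 0.6000)
τ = (-0.2000, -0.0900, 0.1000)

velocity change Δv = (-0.02400000, -0.06000000, 0.02400000)
m·(v₁−v₀)/dt = (-0.6000, -1.5000, 0.6000)
rate change Δω = (-0.00550000, -0.01446000, 0.01328000)
precession coupling = (-0.1560, 0.0546, 0.0336)
applied torque τ = (-0.2000, -0.0900, 0.1000)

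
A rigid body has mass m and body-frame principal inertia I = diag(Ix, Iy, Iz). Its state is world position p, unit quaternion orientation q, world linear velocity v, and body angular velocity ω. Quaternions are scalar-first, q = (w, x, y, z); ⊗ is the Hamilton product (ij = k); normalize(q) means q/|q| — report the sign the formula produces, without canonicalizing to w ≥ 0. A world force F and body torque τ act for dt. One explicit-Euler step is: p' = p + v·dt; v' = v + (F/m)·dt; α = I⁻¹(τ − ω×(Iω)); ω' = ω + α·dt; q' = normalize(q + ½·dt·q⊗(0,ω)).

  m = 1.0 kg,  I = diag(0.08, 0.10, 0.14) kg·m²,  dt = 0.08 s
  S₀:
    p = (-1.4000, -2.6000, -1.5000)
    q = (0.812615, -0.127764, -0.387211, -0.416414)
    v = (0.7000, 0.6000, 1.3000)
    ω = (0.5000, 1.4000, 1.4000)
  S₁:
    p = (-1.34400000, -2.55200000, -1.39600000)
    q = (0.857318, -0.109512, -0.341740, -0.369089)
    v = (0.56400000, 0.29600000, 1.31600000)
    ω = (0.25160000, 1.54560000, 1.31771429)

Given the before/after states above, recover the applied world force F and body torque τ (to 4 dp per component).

F = (-1.7000, -3.8000, 0.2000)
τ = (-0.1700, 0.1400, -0.1300)

v₁ − v₀ = (-0.13600000, -0.30400000, 0.01600000)
m·(v₁−v₀)/dt = (-1.7000, -3.8000, 0.2000)
ω₁ − ω₀ = (-0.24840000, 0.14560000, -0.08228571)
gyro term ω₀×Iω₀ = (0.0784, -0.0420, 0.0140)
I·α + gyro = (-0.1700, 0.1400, -0.1300)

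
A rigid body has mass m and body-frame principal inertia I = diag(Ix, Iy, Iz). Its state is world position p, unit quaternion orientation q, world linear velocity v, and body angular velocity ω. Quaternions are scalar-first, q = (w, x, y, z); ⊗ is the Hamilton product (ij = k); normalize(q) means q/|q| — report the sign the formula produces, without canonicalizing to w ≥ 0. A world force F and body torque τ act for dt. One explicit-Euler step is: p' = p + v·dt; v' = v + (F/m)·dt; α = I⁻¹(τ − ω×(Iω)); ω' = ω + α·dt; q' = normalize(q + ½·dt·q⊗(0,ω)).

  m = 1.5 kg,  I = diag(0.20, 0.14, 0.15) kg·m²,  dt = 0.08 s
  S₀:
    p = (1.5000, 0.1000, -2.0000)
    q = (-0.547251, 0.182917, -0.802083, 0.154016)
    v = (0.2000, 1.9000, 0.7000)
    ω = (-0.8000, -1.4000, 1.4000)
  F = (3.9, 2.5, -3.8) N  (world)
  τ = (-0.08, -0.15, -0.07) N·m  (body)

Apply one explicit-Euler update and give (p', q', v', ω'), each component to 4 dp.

linear accel F/m = (2.6000, 1.6667, -2.5333)
new position p' = (1.5160, 0.2520, -1.9440)
v + (F/m)dt = (0.4080, 2.0333, 0.4973)
gyro term ω×Iω = (-0.0196, -0.0560, -0.0672)
α = I⁻¹(τ − ω×Iω) = (-0.3020, -0.6714, -0.0187)
ω + α·dt = (-0.8242, -1.4537, 1.3985)
Hamilton product q⊗(0,ω) = (-1.1922050, -0.4694930, 0.3868548, -1.6639016)
q' = normalize(q + ½dt·q⊗(0,ω)) = (-0.5928, 0.1635, -0.7838, 0.0871)

p' = (1.5160, 0.2520, -1.9440)
q' = (-0.5928, 0.1635, -0.7838, 0.0871)
v' = (0.4080, 2.0333, 0.4973)
ω' = (-0.8242, -1.4537, 1.3985)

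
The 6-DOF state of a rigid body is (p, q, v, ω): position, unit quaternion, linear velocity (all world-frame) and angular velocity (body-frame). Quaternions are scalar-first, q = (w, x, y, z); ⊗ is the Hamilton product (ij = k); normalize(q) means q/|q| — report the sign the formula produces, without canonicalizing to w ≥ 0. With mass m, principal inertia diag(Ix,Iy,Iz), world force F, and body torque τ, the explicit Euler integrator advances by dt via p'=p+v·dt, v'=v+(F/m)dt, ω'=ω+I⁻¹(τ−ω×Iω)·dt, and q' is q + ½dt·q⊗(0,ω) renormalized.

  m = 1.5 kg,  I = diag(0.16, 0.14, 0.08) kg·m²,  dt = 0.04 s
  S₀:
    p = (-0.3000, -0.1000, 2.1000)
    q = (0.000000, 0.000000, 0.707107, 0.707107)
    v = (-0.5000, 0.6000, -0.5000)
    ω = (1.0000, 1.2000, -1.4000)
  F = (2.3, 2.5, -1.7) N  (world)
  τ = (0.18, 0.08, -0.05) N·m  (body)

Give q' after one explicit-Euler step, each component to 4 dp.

Hamilton product q⊗(0,ω) = (0.1414214, -1.8384782, 0.7071070, -0.7071070)
updated quaternion q' = (0.0028, -0.0367, 0.7206, 0.6924)

q' = (0.0028, -0.0367, 0.7206, 0.6924)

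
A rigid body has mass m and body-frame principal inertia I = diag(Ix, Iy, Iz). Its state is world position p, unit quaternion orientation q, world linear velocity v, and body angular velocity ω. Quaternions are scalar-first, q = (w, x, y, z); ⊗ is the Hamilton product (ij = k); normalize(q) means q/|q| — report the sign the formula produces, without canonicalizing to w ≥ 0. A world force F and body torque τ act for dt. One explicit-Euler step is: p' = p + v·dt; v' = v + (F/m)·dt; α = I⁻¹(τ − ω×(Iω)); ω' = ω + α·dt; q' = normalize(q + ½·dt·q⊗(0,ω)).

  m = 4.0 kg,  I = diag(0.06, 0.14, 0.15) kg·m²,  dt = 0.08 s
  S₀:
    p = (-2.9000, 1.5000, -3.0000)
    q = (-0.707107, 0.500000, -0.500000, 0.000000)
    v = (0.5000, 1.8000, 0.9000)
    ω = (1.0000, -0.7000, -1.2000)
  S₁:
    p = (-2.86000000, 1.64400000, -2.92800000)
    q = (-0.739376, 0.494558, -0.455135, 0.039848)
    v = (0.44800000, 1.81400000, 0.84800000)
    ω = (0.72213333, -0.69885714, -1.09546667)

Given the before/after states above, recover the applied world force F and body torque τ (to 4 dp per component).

F = (-2.6000, 0.7000, -2.6000)
τ = (-0.2000, 0.1100, 0.1400)

Δv = v₁−v₀ = (-0.05200000, 0.01400000, -0.05200000)
F = m·Δv/dt = (-2.6000, 0.7000, -2.6000)
rate change Δω = (-0.27786667, 0.00114286, 0.10453333)
I·α + gyro = (-0.2000, 0.1100, 0.1400)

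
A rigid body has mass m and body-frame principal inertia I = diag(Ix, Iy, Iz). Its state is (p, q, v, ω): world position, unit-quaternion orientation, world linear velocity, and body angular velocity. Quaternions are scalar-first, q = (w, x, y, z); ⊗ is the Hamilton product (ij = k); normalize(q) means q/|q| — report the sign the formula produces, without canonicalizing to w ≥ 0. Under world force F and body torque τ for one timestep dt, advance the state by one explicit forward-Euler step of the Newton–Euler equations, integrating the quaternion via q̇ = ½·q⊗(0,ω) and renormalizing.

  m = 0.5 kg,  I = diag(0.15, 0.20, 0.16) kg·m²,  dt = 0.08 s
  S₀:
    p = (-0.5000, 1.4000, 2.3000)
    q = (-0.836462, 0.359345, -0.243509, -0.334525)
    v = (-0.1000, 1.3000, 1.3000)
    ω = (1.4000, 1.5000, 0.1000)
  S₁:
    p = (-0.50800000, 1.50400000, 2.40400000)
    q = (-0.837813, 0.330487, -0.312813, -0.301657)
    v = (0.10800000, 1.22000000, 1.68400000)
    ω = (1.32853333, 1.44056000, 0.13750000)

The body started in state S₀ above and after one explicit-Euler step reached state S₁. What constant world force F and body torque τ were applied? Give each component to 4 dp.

velocity change Δv = (0.20800000, -0.08000000, 0.38400000)
m·(v₁−v₀)/dt = (1.3000, -0.5000, 2.4000)
ω₁ − ω₀ = (-0.07146667, -0.05944000, 0.03750000)
applied torque τ = (-0.1400, -0.1500, 0.1800)

F = (1.3000, -0.5000, 2.4000)
τ = (-0.1400, -0.1500, 0.1800)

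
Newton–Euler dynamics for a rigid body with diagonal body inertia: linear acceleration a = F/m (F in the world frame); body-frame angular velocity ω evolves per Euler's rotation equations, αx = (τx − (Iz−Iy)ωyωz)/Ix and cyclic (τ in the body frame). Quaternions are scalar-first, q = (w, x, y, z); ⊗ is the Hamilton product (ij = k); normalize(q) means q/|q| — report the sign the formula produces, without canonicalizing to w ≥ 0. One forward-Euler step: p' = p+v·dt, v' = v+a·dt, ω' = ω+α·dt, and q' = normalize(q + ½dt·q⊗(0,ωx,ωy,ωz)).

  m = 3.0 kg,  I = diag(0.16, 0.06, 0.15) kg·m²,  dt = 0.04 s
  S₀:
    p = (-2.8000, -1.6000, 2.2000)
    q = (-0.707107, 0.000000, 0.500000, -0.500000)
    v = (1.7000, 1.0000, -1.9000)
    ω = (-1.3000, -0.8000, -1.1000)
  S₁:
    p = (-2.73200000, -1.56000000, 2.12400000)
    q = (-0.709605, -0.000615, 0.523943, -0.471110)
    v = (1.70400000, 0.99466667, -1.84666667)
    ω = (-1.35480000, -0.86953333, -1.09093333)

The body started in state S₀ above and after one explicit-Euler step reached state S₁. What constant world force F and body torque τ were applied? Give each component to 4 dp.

F = (0.3000, -0.4000, 4.0000)
τ = (-0.1400, -0.0900, -0.0700)

rate change Δω = (-0.05480000, -0.06953333, 0.00906667)
precession coupling = (0.0792, 0.0143, -0.1040)
τ = I·(Δω/dt) + ω₀×(Iω₀) = (-0.1400, -0.0900, -0.0700)
velocity change Δv = (0.00400000, -0.00533333, 0.05333333)
applied force F = (0.3000, -0.4000, 4.0000)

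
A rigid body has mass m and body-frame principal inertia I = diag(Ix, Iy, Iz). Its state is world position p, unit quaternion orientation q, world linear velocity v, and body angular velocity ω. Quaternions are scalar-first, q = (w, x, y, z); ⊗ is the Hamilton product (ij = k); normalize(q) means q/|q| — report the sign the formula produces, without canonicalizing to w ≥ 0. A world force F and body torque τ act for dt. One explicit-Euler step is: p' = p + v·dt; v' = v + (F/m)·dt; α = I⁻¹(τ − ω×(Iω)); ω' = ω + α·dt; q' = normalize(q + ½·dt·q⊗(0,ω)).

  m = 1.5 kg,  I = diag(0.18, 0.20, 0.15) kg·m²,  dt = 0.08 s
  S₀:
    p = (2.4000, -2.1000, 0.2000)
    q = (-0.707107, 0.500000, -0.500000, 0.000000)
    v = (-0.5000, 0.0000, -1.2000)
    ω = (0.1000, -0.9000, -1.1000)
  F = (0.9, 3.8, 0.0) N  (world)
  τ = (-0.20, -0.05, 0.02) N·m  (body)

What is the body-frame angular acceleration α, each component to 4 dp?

precession coupling ω×(Iω) = (-0.0495, -0.0033, -0.0018)
angular accel α = (-0.8361, -0.2335, 0.1453)

α = (-0.8361, -0.2335, 0.1453)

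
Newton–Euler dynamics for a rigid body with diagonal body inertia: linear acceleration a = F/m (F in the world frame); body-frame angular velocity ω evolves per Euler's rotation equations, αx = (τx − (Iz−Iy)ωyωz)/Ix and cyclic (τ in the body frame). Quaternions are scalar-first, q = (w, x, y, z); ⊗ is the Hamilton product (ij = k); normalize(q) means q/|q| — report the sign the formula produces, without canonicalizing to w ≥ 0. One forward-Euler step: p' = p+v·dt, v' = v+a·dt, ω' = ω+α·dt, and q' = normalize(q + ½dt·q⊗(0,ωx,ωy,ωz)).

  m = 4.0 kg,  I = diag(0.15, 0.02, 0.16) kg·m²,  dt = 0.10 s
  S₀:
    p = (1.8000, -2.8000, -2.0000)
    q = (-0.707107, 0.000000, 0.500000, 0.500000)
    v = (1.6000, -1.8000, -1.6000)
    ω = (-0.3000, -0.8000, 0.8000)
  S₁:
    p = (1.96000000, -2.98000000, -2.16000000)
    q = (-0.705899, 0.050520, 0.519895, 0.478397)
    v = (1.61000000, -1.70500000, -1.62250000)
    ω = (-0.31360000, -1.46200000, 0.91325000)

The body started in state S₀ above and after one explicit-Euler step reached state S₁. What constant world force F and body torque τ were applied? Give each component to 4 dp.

Δv = v₁−v₀ = (0.01000000, 0.09500000, -0.02250000)
m·(v₁−v₀)/dt = (0.4000, 3.8000, -0.9000)
Δω = ω₁−ω₀ = (-0.01360000, -0.66200000, 0.11325000)
ω₀×(Iω₀) = (-0.0896, 0.0024, -0.0312)
τ = I·(Δω/dt) + ω₀×(Iω₀) = (-0.1100, -0.1300, 0.1500)

F = (0.4000, 3.8000, -0.9000)
τ = (-0.1100, -0.1300, 0.1500)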